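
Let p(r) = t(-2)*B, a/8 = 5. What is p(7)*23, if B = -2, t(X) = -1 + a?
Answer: -1794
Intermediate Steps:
a = 40 (a = 8*5 = 40)
t(X) = 39 (t(X) = -1 + 40 = 39)
p(r) = -78 (p(r) = 39*(-2) = -78)
p(7)*23 = -78*23 = -1794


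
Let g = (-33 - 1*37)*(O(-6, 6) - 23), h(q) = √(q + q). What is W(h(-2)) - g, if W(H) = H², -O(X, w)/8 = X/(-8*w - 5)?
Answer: -88902/53 ≈ -1677.4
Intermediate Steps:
O(X, w) = -8*X/(-5 - 8*w) (O(X, w) = -8*X/(-8*w - 5) = -8*X/(-5 - 8*w))
h(q) = √2*√q (h(q) = √(2*q) = √2*√q)
g = 88690/53 (g = (-33 - 1*37)*(8*(-6)/(5 + 8*6) - 23) = (-33 - 37)*(8*(-6)/(5 + 48) - 23) = -70*(8*(-6)/53 - 23) = -70*(8*(-6)*(1/53) - 23) = -70*(-48/53 - 23) = -70*(-1267/53) = 88690/53 ≈ 1673.4)
W(h(-2)) - g = (√2*√(-2))² - 1*88690/53 = (√2*(I*√2))² - 88690/53 = (2*I)² - 88690/53 = -4 - 88690/53 = -88902/53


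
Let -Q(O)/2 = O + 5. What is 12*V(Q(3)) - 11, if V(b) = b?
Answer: -203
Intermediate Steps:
Q(O) = -10 - 2*O (Q(O) = -2*(O + 5) = -2*(5 + O) = -10 - 2*O)
12*V(Q(3)) - 11 = 12*(-10 - 2*3) - 11 = 12*(-10 - 6) - 11 = 12*(-16) - 11 = -192 - 11 = -203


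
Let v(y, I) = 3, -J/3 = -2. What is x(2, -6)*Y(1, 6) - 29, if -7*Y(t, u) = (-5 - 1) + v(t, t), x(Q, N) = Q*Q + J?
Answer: -173/7 ≈ -24.714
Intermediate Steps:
J = 6 (J = -3*(-2) = 6)
x(Q, N) = 6 + Q² (x(Q, N) = Q*Q + 6 = Q² + 6 = 6 + Q²)
Y(t, u) = 3/7 (Y(t, u) = -((-5 - 1) + 3)/7 = -(-6 + 3)/7 = -⅐*(-3) = 3/7)
x(2, -6)*Y(1, 6) - 29 = (6 + 2²)*(3/7) - 29 = (6 + 4)*(3/7) - 29 = 10*(3/7) - 29 = 30/7 - 29 = -173/7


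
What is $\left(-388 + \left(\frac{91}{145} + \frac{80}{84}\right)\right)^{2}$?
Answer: $\frac{1384502869201}{9272025} \approx 1.4932 \cdot 10^{5}$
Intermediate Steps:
$\left(-388 + \left(\frac{91}{145} + \frac{80}{84}\right)\right)^{2} = \left(-388 + \left(91 \cdot \frac{1}{145} + 80 \cdot \frac{1}{84}\right)\right)^{2} = \left(-388 + \left(\frac{91}{145} + \frac{20}{21}\right)\right)^{2} = \left(-388 + \frac{4811}{3045}\right)^{2} = \left(- \frac{1176649}{3045}\right)^{2} = \frac{1384502869201}{9272025}$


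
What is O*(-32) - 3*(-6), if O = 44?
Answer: -1390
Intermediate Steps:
O*(-32) - 3*(-6) = 44*(-32) - 3*(-6) = -1408 + 18 = -1390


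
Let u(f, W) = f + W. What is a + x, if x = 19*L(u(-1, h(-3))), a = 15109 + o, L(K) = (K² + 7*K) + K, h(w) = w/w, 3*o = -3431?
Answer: 41896/3 ≈ 13965.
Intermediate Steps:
o = -3431/3 (o = (⅓)*(-3431) = -3431/3 ≈ -1143.7)
h(w) = 1
u(f, W) = W + f
L(K) = K² + 8*K
a = 41896/3 (a = 15109 - 3431/3 = 41896/3 ≈ 13965.)
x = 0 (x = 19*((1 - 1)*(8 + (1 - 1))) = 19*(0*(8 + 0)) = 19*(0*8) = 19*0 = 0)
a + x = 41896/3 + 0 = 41896/3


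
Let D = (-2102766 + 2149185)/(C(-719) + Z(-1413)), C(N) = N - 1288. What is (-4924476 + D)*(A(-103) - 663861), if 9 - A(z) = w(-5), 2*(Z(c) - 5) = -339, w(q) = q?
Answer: 14197756933291782/4343 ≈ 3.2691e+12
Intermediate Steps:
Z(c) = -329/2 (Z(c) = 5 + (1/2)*(-339) = 5 - 339/2 = -329/2)
A(z) = 14 (A(z) = 9 - 1*(-5) = 9 + 5 = 14)
C(N) = -1288 + N
D = -92838/4343 (D = (-2102766 + 2149185)/((-1288 - 719) - 329/2) = 46419/(-2007 - 329/2) = 46419/(-4343/2) = 46419*(-2/4343) = -92838/4343 ≈ -21.376)
(-4924476 + D)*(A(-103) - 663861) = (-4924476 - 92838/4343)*(14 - 663861) = -21387092106/4343*(-663847) = 14197756933291782/4343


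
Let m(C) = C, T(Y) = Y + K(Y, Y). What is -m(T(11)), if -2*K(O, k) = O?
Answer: -11/2 ≈ -5.5000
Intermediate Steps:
K(O, k) = -O/2
T(Y) = Y/2 (T(Y) = Y - Y/2 = Y/2)
-m(T(11)) = -11/2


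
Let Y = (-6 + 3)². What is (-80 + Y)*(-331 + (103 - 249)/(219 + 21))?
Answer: 2825303/120 ≈ 23544.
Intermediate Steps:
Y = 9 (Y = (-3)² = 9)
(-80 + Y)*(-331 + (103 - 249)/(219 + 21)) = (-80 + 9)*(-331 + (103 - 249)/(219 + 21)) = -71*(-331 - 146/240) = -71*(-331 - 146*1/240) = -71*(-331 - 73/120) = -71*(-39793/120) = 2825303/120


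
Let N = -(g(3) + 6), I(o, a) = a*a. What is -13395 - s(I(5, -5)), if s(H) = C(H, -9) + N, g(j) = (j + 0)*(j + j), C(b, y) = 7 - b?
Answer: -13353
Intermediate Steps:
g(j) = 2*j² (g(j) = j*(2*j) = 2*j²)
I(o, a) = a²
N = -24 (N = -(2*3² + 6) = -(2*9 + 6) = -(18 + 6) = -1*24 = -24)
s(H) = -17 - H (s(H) = (7 - H) - 24 = -17 - H)
-13395 - s(I(5, -5)) = -13395 - (-17 - 1*(-5)²) = -13395 - (-17 - 1*25) = -13395 - (-17 - 25) = -13395 - 1*(-42) = -13395 + 42 = -13353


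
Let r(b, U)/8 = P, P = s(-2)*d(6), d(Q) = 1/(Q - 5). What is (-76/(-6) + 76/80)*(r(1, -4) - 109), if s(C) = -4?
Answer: -38399/20 ≈ -1919.9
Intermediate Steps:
d(Q) = 1/(-5 + Q)
P = -4 (P = -4/(-5 + 6) = -4/1 = -4*1 = -4)
r(b, U) = -32 (r(b, U) = 8*(-4) = -32)
(-76/(-6) + 76/80)*(r(1, -4) - 109) = (-76/(-6) + 76/80)*(-32 - 109) = (-76*(-⅙) + 76*(1/80))*(-141) = (38/3 + 19/20)*(-141) = (817/60)*(-141) = -38399/20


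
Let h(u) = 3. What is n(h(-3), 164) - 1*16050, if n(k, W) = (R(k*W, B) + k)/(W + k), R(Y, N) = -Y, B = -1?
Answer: -2680839/167 ≈ -16053.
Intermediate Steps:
n(k, W) = (k - W*k)/(W + k) (n(k, W) = (-k*W + k)/(W + k) = (-W*k + k)/(W + k) = (k - W*k)/(W + k))
n(h(-3), 164) - 1*16050 = 3*(1 - 1*164)/(164 + 3) - 1*16050 = 3*(1 - 164)/167 - 16050 = 3*(1/167)*(-163) - 16050 = -489/167 - 16050 = -2680839/167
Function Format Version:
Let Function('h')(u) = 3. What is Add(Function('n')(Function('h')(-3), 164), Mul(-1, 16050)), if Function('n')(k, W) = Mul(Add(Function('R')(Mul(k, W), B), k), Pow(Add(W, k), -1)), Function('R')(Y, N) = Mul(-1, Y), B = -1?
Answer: Rational(-2680839, 167) ≈ -16053.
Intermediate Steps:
Function('n')(k, W) = Mul(Pow(Add(W, k), -1), Add(k, Mul(-1, W, k))) (Function('n')(k, W) = Mul(Add(Mul(-1, Mul(k, W)), k), Pow(Add(W, k), -1)) = Mul(Add(Mul(-1, Mul(W, k)), k), Pow(Add(W, k), -1)) = Mul(Add(Mul(-1, W, k), k), Pow(Add(W, k), -1)) = Mul(Add(k, Mul(-1, W, k)), Pow(Add(W, k), -1)) = Mul(Pow(Add(W, k), -1), Add(k, Mul(-1, W, k))))
Add(Function('n')(Function('h')(-3), 164), Mul(-1, 16050)) = Add(Mul(3, Pow(Add(164, 3), -1), Add(1, Mul(-1, 164))), Mul(-1, 16050)) = Add(Mul(3, Pow(167, -1), Add(1, -164)), -16050) = Add(Mul(3, Rational(1, 167), -163), -16050) = Add(Rational(-489, 167), -16050) = Rational(-2680839, 167)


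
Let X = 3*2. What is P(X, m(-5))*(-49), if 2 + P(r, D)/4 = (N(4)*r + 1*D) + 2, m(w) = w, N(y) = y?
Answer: -3724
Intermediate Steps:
X = 6
P(r, D) = 4*D + 16*r (P(r, D) = -8 + 4*((4*r + 1*D) + 2) = -8 + 4*((4*r + D) + 2) = -8 + 4*((D + 4*r) + 2) = -8 + 4*(2 + D + 4*r) = -8 + (8 + 4*D + 16*r) = 4*D + 16*r)
P(X, m(-5))*(-49) = (4*(-5) + 16*6)*(-49) = (-20 + 96)*(-49) = 76*(-49) = -3724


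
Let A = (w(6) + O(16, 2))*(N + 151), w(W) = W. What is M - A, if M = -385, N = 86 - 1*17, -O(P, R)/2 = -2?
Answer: -2585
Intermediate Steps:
O(P, R) = 4 (O(P, R) = -2*(-2) = 4)
N = 69 (N = 86 - 17 = 69)
A = 2200 (A = (6 + 4)*(69 + 151) = 10*220 = 2200)
M - A = -385 - 1*2200 = -385 - 2200 = -2585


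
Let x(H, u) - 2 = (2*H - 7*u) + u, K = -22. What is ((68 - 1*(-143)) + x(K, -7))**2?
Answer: 44521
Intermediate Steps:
x(H, u) = 2 - 6*u + 2*H (x(H, u) = 2 + ((2*H - 7*u) + u) = 2 + ((-7*u + 2*H) + u) = 2 + (-6*u + 2*H) = 2 - 6*u + 2*H)
((68 - 1*(-143)) + x(K, -7))**2 = ((68 - 1*(-143)) + (2 - 6*(-7) + 2*(-22)))**2 = ((68 + 143) + (2 + 42 - 44))**2 = (211 + 0)**2 = 211**2 = 44521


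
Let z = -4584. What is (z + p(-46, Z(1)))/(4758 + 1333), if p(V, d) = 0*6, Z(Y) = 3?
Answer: -4584/6091 ≈ -0.75259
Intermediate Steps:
p(V, d) = 0
(z + p(-46, Z(1)))/(4758 + 1333) = (-4584 + 0)/(4758 + 1333) = -4584/6091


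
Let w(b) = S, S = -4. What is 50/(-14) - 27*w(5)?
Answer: 731/7 ≈ 104.43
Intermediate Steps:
w(b) = -4
50/(-14) - 27*w(5) = 50/(-14) - 27*(-4) = 50*(-1/14) + 108 = -25/7 + 108 = 731/7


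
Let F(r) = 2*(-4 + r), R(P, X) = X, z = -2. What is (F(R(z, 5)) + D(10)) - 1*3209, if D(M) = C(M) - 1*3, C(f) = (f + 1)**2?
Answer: -3089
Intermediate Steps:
C(f) = (1 + f)**2
F(r) = -8 + 2*r
D(M) = -3 + (1 + M)**2 (D(M) = (1 + M)**2 - 1*3 = (1 + M)**2 - 3 = -3 + (1 + M)**2)
(F(R(z, 5)) + D(10)) - 1*3209 = ((-8 + 2*5) + (-3 + (1 + 10)**2)) - 1*3209 = ((-8 + 10) + (-3 + 11**2)) - 3209 = (2 + (-3 + 121)) - 3209 = (2 + 118) - 3209 = 120 - 3209 = -3089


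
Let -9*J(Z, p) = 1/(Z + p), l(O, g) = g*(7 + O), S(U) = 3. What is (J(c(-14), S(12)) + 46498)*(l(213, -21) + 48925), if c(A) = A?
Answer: 203949339415/99 ≈ 2.0601e+9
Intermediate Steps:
J(Z, p) = -1/(9*(Z + p))
(J(c(-14), S(12)) + 46498)*(l(213, -21) + 48925) = (-1/(9*(-14) + 9*3) + 46498)*(-21*(7 + 213) + 48925) = (-1/(-126 + 27) + 46498)*(-21*220 + 48925) = (-1/(-99) + 46498)*(-4620 + 48925) = (-1*(-1/99) + 46498)*44305 = (1/99 + 46498)*44305 = (4603303/99)*44305 = 203949339415/99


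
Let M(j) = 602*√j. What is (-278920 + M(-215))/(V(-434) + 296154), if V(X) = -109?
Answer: -55784/59209 + 602*I*√215/296045 ≈ -0.94215 + 0.029817*I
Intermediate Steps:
(-278920 + M(-215))/(V(-434) + 296154) = (-278920 + 602*√(-215))/(-109 + 296154) = (-278920 + 602*(I*√215))/296045 = (-278920 + 602*I*√215)*(1/296045) = -55784/59209 + 602*I*√215/296045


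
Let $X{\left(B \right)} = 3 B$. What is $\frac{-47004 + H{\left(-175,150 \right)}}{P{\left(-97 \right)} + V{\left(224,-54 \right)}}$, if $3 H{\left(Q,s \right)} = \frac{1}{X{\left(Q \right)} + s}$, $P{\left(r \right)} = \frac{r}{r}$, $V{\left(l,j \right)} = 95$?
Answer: $- \frac{52879501}{108000} \approx -489.63$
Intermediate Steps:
$P{\left(r \right)} = 1$
$H{\left(Q,s \right)} = \frac{1}{3 \left(s + 3 Q\right)}$ ($H{\left(Q,s \right)} = \frac{1}{3 \left(3 Q + s\right)} = \frac{1}{3 \left(s + 3 Q\right)}$)
$\frac{-47004 + H{\left(-175,150 \right)}}{P{\left(-97 \right)} + V{\left(224,-54 \right)}} = \frac{-47004 + \frac{1}{3 \left(150 + 3 \left(-175\right)\right)}}{1 + 95} = \frac{-47004 + \frac{1}{3 \left(150 - 525\right)}}{96} = \left(-47004 + \frac{1}{3 \left(-375\right)}\right) \frac{1}{96} = \left(-47004 + \frac{1}{3} \left(- \frac{1}{375}\right)\right) \frac{1}{96} = \left(-47004 - \frac{1}{1125}\right) \frac{1}{96} = \left(- \frac{52879501}{1125}\right) \frac{1}{96} = - \frac{52879501}{108000}$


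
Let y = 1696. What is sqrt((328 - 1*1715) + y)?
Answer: sqrt(309) ≈ 17.578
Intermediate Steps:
sqrt((328 - 1*1715) + y) = sqrt((328 - 1*1715) + 1696) = sqrt((328 - 1715) + 1696) = sqrt(-1387 + 1696) = sqrt(309)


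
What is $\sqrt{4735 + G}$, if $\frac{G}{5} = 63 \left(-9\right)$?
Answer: $10 \sqrt{19} \approx 43.589$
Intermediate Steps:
$G = -2835$ ($G = 5 \cdot 63 \left(-9\right) = 5 \left(-567\right) = -2835$)
$\sqrt{4735 + G} = \sqrt{4735 - 2835} = \sqrt{1900} = 10 \sqrt{19}$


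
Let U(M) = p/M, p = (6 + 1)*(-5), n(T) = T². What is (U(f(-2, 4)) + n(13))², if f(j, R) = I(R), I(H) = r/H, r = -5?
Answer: 38809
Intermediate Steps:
I(H) = -5/H
f(j, R) = -5/R
p = -35 (p = 7*(-5) = -35)
U(M) = -35/M
(U(f(-2, 4)) + n(13))² = (-35/((-5/4)) + 13²)² = (-35/((-5*¼)) + 169)² = (-35/(-5/4) + 169)² = (-35*(-⅘) + 169)² = (28 + 169)² = 197² = 38809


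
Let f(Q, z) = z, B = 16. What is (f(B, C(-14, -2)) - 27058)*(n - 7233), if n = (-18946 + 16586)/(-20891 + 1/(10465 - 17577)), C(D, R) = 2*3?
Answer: 29071138541414348/148576793 ≈ 1.9566e+8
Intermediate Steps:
C(D, R) = 6
n = 16784320/148576793 (n = -2360/(-20891 + 1/(-7112)) = -2360/(-20891 - 1/7112) = -2360/(-148576793/7112) = -2360*(-7112/148576793) = 16784320/148576793 ≈ 0.11297)
(f(B, C(-14, -2)) - 27058)*(n - 7233) = (6 - 27058)*(16784320/148576793 - 7233) = -27052*(-1074639159449/148576793) = 29071138541414348/148576793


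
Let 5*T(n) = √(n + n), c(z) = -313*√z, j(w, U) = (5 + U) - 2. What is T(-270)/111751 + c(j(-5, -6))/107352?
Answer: I*(-174890315*√3 + 644112*√15)/59983466760 ≈ -0.0050085*I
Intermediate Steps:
j(w, U) = 3 + U
T(n) = √2*√n/5 (T(n) = √(n + n)/5 = √(2*n)/5 = (√2*√n)/5 = √2*√n/5)
T(-270)/111751 + c(j(-5, -6))/107352 = (√2*√(-270)/5)/111751 - 313*√(3 - 6)/107352 = (√2*(3*I*√30)/5)*(1/111751) - 313*I*√3*(1/107352) = (6*I*√15/5)*(1/111751) - 313*I*√3*(1/107352) = 6*I*√15/558755 - 313*I*√3*(1/107352) = 6*I*√15/558755 - 313*I*√3/107352 = -313*I*√3/107352 + 6*I*√15/558755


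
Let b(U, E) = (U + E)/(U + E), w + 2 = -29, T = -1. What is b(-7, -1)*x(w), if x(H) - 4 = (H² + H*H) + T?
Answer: 1925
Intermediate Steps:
w = -31 (w = -2 - 29 = -31)
b(U, E) = 1 (b(U, E) = (E + U)/(E + U) = 1)
x(H) = 3 + 2*H² (x(H) = 4 + ((H² + H*H) - 1) = 4 + ((H² + H²) - 1) = 4 + (2*H² - 1) = 4 + (-1 + 2*H²) = 3 + 2*H²)
b(-7, -1)*x(w) = 1*(3 + 2*(-31)²) = 1*(3 + 2*961) = 1*(3 + 1922) = 1*1925 = 1925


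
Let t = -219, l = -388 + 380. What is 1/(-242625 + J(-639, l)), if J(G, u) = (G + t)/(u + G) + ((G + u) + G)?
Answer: -647/157809559 ≈ -4.0999e-6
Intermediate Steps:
l = -8
J(G, u) = u + 2*G + (-219 + G)/(G + u) (J(G, u) = (G - 219)/(u + G) + ((G + u) + G) = (-219 + G)/(G + u) + (u + 2*G) = u + 2*G + (-219 + G)/(G + u))
1/(-242625 + J(-639, l)) = 1/(-242625 + (-219 - 639 + (-8)² + 2*(-639)² + 3*(-639)*(-8))/(-639 - 8)) = 1/(-242625 + (-219 - 639 + 64 + 2*408321 + 15336)/(-647)) = 1/(-242625 - (-219 - 639 + 64 + 816642 + 15336)/647) = 1/(-242625 - 1/647*831184) = 1/(-242625 - 831184/647) = 1/(-157809559/647) = -647/157809559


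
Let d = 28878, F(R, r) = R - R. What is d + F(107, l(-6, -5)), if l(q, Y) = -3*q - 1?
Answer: 28878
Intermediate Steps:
l(q, Y) = -1 - 3*q
F(R, r) = 0
d + F(107, l(-6, -5)) = 28878 + 0 = 28878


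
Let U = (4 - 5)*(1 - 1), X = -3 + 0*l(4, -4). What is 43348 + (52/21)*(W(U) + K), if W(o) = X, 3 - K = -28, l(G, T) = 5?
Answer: 130252/3 ≈ 43417.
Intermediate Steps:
K = 31 (K = 3 - 1*(-28) = 3 + 28 = 31)
X = -3 (X = -3 + 0*5 = -3 + 0 = -3)
U = 0 (U = -1*0 = 0)
W(o) = -3
43348 + (52/21)*(W(U) + K) = 43348 + (52/21)*(-3 + 31) = 43348 + (52*(1/21))*28 = 43348 + (52/21)*28 = 43348 + 208/3 = 130252/3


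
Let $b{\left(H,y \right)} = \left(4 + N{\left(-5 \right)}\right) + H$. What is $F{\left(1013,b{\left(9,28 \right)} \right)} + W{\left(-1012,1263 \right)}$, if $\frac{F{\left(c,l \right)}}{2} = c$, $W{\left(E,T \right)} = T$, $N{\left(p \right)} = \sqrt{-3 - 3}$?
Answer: $3289$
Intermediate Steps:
$N{\left(p \right)} = i \sqrt{6}$ ($N{\left(p \right)} = \sqrt{-6} = i \sqrt{6}$)
$b{\left(H,y \right)} = 4 + H + i \sqrt{6}$ ($b{\left(H,y \right)} = \left(4 + i \sqrt{6}\right) + H = 4 + H + i \sqrt{6}$)
$F{\left(c,l \right)} = 2 c$
$F{\left(1013,b{\left(9,28 \right)} \right)} + W{\left(-1012,1263 \right)} = 2 \cdot 1013 + 1263 = 2026 + 1263 = 3289$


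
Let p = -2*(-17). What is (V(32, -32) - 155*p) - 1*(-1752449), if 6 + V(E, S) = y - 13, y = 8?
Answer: 1747168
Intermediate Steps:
p = 34
V(E, S) = -11 (V(E, S) = -6 + (8 - 13) = -6 - 5 = -11)
(V(32, -32) - 155*p) - 1*(-1752449) = (-11 - 155*34) - 1*(-1752449) = (-11 - 5270) + 1752449 = -5281 + 1752449 = 1747168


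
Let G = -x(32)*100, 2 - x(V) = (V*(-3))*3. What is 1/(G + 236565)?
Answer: 1/207565 ≈ 4.8178e-6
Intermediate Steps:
x(V) = 2 + 9*V (x(V) = 2 - V*(-3)*3 = 2 - (-3*V)*3 = 2 - (-9)*V = 2 + 9*V)
G = -29000 (G = -(2 + 9*32)*100 = -(2 + 288)*100 = -1*290*100 = -290*100 = -29000)
1/(G + 236565) = 1/(-29000 + 236565) = 1/207565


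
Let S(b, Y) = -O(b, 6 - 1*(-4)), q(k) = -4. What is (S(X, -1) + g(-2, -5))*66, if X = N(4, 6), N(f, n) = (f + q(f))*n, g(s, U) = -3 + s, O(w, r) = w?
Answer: -330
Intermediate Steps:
N(f, n) = n*(-4 + f) (N(f, n) = (f - 4)*n = (-4 + f)*n = n*(-4 + f))
X = 0 (X = 6*(-4 + 4) = 6*0 = 0)
S(b, Y) = -b
(S(X, -1) + g(-2, -5))*66 = (-1*0 + (-3 - 2))*66 = (0 - 5)*66 = -5*66 = -330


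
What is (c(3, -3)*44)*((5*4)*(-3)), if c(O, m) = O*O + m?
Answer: -15840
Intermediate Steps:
c(O, m) = m + O² (c(O, m) = O² + m = m + O²)
(c(3, -3)*44)*((5*4)*(-3)) = ((-3 + 3²)*44)*((5*4)*(-3)) = ((-3 + 9)*44)*(20*(-3)) = (6*44)*(-60) = 264*(-60) = -15840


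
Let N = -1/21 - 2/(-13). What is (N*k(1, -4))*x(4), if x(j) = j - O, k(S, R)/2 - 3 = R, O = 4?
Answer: 0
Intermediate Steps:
k(S, R) = 6 + 2*R
N = 29/273 (N = -1*1/21 - 2*(-1/13) = -1/21 + 2/13 = 29/273 ≈ 0.10623)
x(j) = -4 + j (x(j) = j - 1*4 = j - 4 = -4 + j)
(N*k(1, -4))*x(4) = (29*(6 + 2*(-4))/273)*(-4 + 4) = (29*(6 - 8)/273)*0 = ((29/273)*(-2))*0 = -58/273*0 = 0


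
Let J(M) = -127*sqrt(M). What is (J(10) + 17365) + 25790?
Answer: 43155 - 127*sqrt(10) ≈ 42753.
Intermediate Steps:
(J(10) + 17365) + 25790 = (-127*sqrt(10) + 17365) + 25790 = (17365 - 127*sqrt(10)) + 25790 = 43155 - 127*sqrt(10)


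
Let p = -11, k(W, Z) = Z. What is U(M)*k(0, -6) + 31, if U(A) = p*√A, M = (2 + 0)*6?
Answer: 31 + 132*√3 ≈ 259.63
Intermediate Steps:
M = 12 (M = 2*6 = 12)
U(A) = -11*√A
U(M)*k(0, -6) + 31 = -22*√3*(-6) + 31 = 132*√3 + 31 = 31 + 132*√3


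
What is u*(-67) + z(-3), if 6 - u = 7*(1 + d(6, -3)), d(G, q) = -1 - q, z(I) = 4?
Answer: 1009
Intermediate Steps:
u = -15 (u = 6 - 7*(1 + (-1 - 1*(-3))) = 6 - 7*(1 + (-1 + 3)) = 6 - 7*(1 + 2) = 6 - 7*3 = 6 - 1*21 = 6 - 21 = -15)
u*(-67) + z(-3) = -15*(-67) + 4 = 1005 + 4 = 1009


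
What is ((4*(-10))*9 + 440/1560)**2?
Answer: 196812841/1521 ≈ 1.2940e+5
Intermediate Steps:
((4*(-10))*9 + 440/1560)**2 = (-40*9 + 440*(1/1560))**2 = (-360 + 11/39)**2 = (-14029/39)**2 = 196812841/1521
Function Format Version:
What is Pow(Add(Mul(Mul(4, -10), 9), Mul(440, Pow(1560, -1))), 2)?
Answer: Rational(196812841, 1521) ≈ 1.2940e+5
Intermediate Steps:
Pow(Add(Mul(Mul(4, -10), 9), Mul(440, Pow(1560, -1))), 2) = Pow(Add(Mul(-40, 9), Mul(440, Rational(1, 1560))), 2) = Pow(Add(-360, Rational(11, 39)), 2) = Pow(Rational(-14029, 39), 2) = Rational(196812841, 1521)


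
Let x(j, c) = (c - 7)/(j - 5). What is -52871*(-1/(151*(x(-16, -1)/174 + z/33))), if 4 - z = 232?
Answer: -1062548487/20960008 ≈ -50.694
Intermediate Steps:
z = -228 (z = 4 - 1*232 = 4 - 232 = -228)
x(j, c) = (-7 + c)/(-5 + j)
-52871*(-1/(151*(x(-16, -1)/174 + z/33))) = -52871*(-1/(151*(((-7 - 1)/(-5 - 16))/174 - 228/33))) = -52871*(-1/(151*((-8/(-21))*(1/174) - 228*1/33))) = -52871*(-1/(151*(-1/21*(-8)*(1/174) - 76/11))) = -52871*(-1/(151*((8/21)*(1/174) - 76/11))) = -52871*(-1/(151*(4/1827 - 76/11))) = -52871/((-151*(-138808/20097))) = -52871/20960008/20097 = -52871*20097/20960008 = -1062548487/20960008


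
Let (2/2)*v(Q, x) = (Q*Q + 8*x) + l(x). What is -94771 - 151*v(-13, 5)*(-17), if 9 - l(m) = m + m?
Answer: 439165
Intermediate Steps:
l(m) = 9 - 2*m (l(m) = 9 - (m + m) = 9 - 2*m)
v(Q, x) = 9 + Q² + 6*x (v(Q, x) = (Q*Q + 8*x) + (9 - 2*x) = (Q² + 8*x) + (9 - 2*x) = 9 + Q² + 6*x)
-94771 - 151*v(-13, 5)*(-17) = -94771 - 151*(9 + (-13)² + 6*5)*(-17) = -94771 - 151*(9 + 169 + 30)*(-17) = -94771 - 151*208*(-17) = -94771 - 31408*(-17) = -94771 + 533936 = 439165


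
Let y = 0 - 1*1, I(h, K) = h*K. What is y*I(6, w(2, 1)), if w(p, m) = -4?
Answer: 24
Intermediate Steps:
I(h, K) = K*h
y = -1 (y = 0 - 1 = -1)
y*I(6, w(2, 1)) = -(-4)*6 = -1*(-24) = 24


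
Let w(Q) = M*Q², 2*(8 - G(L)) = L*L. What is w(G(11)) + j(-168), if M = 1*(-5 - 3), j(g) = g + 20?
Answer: -22198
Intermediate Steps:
G(L) = 8 - L²/2 (G(L) = 8 - L*L/2 = 8 - L²/2)
j(g) = 20 + g
M = -8 (M = 1*(-8) = -8)
w(Q) = -8*Q²
w(G(11)) + j(-168) = -8*(8 - ½*11²)² + (20 - 168) = -8*(8 - ½*121)² - 148 = -8*(8 - 121/2)² - 148 = -8*(-105/2)² - 148 = -8*11025/4 - 148 = -22050 - 148 = -22198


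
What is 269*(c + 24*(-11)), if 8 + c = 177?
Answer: -25555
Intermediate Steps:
c = 169 (c = -8 + 177 = 169)
269*(c + 24*(-11)) = 269*(169 + 24*(-11)) = 269*(169 - 264) = 269*(-95) = -25555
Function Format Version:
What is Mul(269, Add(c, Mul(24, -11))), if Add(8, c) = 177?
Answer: -25555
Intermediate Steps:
c = 169 (c = Add(-8, 177) = 169)
Mul(269, Add(c, Mul(24, -11))) = Mul(269, Add(169, Mul(24, -11))) = Mul(269, Add(169, -264)) = Mul(269, -95) = -25555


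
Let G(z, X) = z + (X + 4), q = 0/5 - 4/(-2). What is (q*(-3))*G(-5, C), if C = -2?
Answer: 18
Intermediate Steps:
q = 2 (q = 0*(⅕) - 4*(-½) = 0 + 2 = 2)
G(z, X) = 4 + X + z (G(z, X) = z + (4 + X) = 4 + X + z)
(q*(-3))*G(-5, C) = (2*(-3))*(4 - 2 - 5) = -6*(-3) = 18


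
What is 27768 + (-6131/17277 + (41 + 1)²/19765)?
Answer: 9482123299453/341479905 ≈ 27768.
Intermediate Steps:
27768 + (-6131/17277 + (41 + 1)²/19765) = 27768 + (-6131*1/17277 + 42²*(1/19765)) = 27768 + (-6131/17277 + 1764*(1/19765)) = 27768 + (-6131/17277 + 1764/19765) = 27768 - 90702587/341479905 = 9482123299453/341479905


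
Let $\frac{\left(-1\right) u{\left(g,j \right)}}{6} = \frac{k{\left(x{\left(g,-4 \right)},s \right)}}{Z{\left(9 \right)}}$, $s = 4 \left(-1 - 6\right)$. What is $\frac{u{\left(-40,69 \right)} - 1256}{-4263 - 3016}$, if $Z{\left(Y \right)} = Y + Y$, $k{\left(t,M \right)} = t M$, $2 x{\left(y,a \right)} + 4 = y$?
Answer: $\frac{4384}{21837} \approx 0.20076$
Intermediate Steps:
$x{\left(y,a \right)} = -2 + \frac{y}{2}$
$s = -28$ ($s = 4 \left(-1 - 6\right) = 4 \left(-7\right) = -28$)
$k{\left(t,M \right)} = M t$
$Z{\left(Y \right)} = 2 Y$
$u{\left(g,j \right)} = - \frac{56}{3} + \frac{14 g}{3}$ ($u{\left(g,j \right)} = - 6 \frac{\left(-28\right) \left(-2 + \frac{g}{2}\right)}{2 \cdot 9} = - 6 \frac{56 - 14 g}{18} = - 6 \left(56 - 14 g\right) \frac{1}{18} = - 6 \left(\frac{28}{9} - \frac{7 g}{9}\right) = - \frac{56}{3} + \frac{14 g}{3}$)
$\frac{u{\left(-40,69 \right)} - 1256}{-4263 - 3016} = \frac{\left(- \frac{56}{3} + \frac{14}{3} \left(-40\right)\right) - 1256}{-4263 - 3016} = \frac{\left(- \frac{56}{3} - \frac{560}{3}\right) - 1256}{-7279} = \left(- \frac{616}{3} - 1256\right) \left(- \frac{1}{7279}\right) = \left(- \frac{4384}{3}\right) \left(- \frac{1}{7279}\right) = \frac{4384}{21837}$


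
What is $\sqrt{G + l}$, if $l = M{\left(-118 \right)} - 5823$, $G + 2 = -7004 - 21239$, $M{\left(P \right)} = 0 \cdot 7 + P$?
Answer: $i \sqrt{34186} \approx 184.89 i$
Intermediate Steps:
$M{\left(P \right)} = P$ ($M{\left(P \right)} = 0 + P = P$)
$G = -28245$ ($G = -2 - 28243 = -28245$)
$l = -5941$ ($l = -118 - 5823 = -5941$)
$\sqrt{G + l} = \sqrt{-28245 - 5941} = \sqrt{-34186} = i \sqrt{34186}$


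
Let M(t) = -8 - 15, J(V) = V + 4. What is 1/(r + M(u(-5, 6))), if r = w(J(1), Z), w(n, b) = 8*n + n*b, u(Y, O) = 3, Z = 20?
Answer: 1/117 ≈ 0.0085470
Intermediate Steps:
J(V) = 4 + V
w(n, b) = 8*n + b*n
M(t) = -23
r = 140 (r = (4 + 1)*(8 + 20) = 5*28 = 140)
1/(r + M(u(-5, 6))) = 1/(140 - 23) = 1/117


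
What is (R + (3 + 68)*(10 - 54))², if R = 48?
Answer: 9461776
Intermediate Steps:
(R + (3 + 68)*(10 - 54))² = (48 + (3 + 68)*(10 - 54))² = (48 + 71*(-44))² = (48 - 3124)² = (-3076)² = 9461776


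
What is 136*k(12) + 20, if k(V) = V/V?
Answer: 156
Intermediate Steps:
k(V) = 1
136*k(12) + 20 = 136*1 + 20 = 136 + 20 = 156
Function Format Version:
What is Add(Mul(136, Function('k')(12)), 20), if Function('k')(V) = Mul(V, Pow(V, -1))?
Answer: 156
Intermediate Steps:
Function('k')(V) = 1
Add(Mul(136, Function('k')(12)), 20) = Add(Mul(136, 1), 20) = Add(136, 20) = 156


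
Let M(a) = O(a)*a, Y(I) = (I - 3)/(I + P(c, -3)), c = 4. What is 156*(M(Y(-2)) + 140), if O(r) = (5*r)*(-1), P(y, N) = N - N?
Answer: 16965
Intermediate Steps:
P(y, N) = 0
O(r) = -5*r
Y(I) = (-3 + I)/I (Y(I) = (I - 3)/(I + 0) = (-3 + I)/I)
M(a) = -5*a² (M(a) = (-5*a)*a = -5*a²)
156*(M(Y(-2)) + 140) = 156*(-5*(-3 - 2)²/4 + 140) = 156*(-5*(-½*(-5))² + 140) = 156*(-5*(5/2)² + 140) = 156*(-5*25/4 + 140) = 156*(-125/4 + 140) = 156*(435/4) = 16965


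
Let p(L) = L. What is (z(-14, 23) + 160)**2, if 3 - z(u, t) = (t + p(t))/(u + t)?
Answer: 2019241/81 ≈ 24929.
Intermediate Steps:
z(u, t) = 3 - 2*t/(t + u) (z(u, t) = 3 - (t + t)/(u + t) = 3 - 2*t/(t + u))
(z(-14, 23) + 160)**2 = ((23 + 3*(-14))/(23 - 14) + 160)**2 = ((23 - 42)/9 + 160)**2 = ((1/9)*(-19) + 160)**2 = (-19/9 + 160)**2 = (1421/9)**2 = 2019241/81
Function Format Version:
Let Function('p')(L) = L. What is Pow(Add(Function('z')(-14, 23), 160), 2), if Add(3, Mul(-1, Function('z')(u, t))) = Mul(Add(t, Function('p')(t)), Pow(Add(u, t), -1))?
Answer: Rational(2019241, 81) ≈ 24929.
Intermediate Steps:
Function('z')(u, t) = Add(3, Mul(-2, t, Pow(Add(t, u), -1))) (Function('z')(u, t) = Add(3, Mul(-1, Mul(Add(t, t), Pow(Add(u, t), -1)))) = Add(3, Mul(-1, Mul(Mul(2, t), Pow(Add(t, u), -1)))) = Add(3, Mul(-1, Mul(2, t, Pow(Add(t, u), -1)))) = Add(3, Mul(-2, t, Pow(Add(t, u), -1))))
Pow(Add(Function('z')(-14, 23), 160), 2) = Pow(Add(Mul(Pow(Add(23, -14), -1), Add(23, Mul(3, -14))), 160), 2) = Pow(Add(Mul(Pow(9, -1), Add(23, -42)), 160), 2) = Pow(Add(Mul(Rational(1, 9), -19), 160), 2) = Pow(Add(Rational(-19, 9), 160), 2) = Pow(Rational(1421, 9), 2) = Rational(2019241, 81)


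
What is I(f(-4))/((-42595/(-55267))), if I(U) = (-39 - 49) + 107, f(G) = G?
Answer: 1050073/42595 ≈ 24.652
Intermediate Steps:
I(U) = 19 (I(U) = -88 + 107 = 19)
I(f(-4))/((-42595/(-55267))) = 19/((-42595/(-55267))) = 19/((-42595*(-1/55267))) = 19/(42595/55267) = 19*(55267/42595) = 1050073/42595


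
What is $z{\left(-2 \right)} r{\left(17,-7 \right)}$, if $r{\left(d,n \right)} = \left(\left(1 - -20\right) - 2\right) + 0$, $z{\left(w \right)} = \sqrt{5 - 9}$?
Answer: $38 i \approx 38.0 i$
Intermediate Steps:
$z{\left(w \right)} = 2 i$ ($z{\left(w \right)} = \sqrt{-4} = 2 i$)
$r{\left(d,n \right)} = 19$ ($r{\left(d,n \right)} = \left(\left(1 + 20\right) - 2\right) + 0 = \left(21 - 2\right) + 0 = 19 + 0 = 19$)
$z{\left(-2 \right)} r{\left(17,-7 \right)} = 2 i 19 = 38 i$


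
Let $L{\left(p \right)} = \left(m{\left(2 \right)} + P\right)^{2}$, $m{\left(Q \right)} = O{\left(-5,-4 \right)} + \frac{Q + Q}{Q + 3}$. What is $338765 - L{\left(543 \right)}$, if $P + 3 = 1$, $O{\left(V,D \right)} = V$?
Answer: $\frac{8468164}{25} \approx 3.3873 \cdot 10^{5}$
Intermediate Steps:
$P = -2$ ($P = -3 + 1 = -2$)
$m{\left(Q \right)} = -5 + \frac{2 Q}{3 + Q}$ ($m{\left(Q \right)} = -5 + \frac{Q + Q}{Q + 3} = -5 + \frac{2 Q}{3 + Q}$)
$L{\left(p \right)} = \frac{961}{25}$ ($L{\left(p \right)} = \left(\frac{3 \left(-5 - 2\right)}{3 + 2} - 2\right)^{2} = \left(\frac{3 \left(-5 - 2\right)}{5} - 2\right)^{2} = \left(3 \cdot \frac{1}{5} \left(-7\right) - 2\right)^{2} = \left(- \frac{21}{5} - 2\right)^{2} = \left(- \frac{31}{5}\right)^{2} = \frac{961}{25}$)
$338765 - L{\left(543 \right)} = 338765 - \frac{961}{25} = \frac{8468164}{25}$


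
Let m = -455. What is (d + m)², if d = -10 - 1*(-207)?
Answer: 66564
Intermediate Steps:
d = 197 (d = -10 + 207 = 197)
(d + m)² = (197 - 455)² = (-258)² = 66564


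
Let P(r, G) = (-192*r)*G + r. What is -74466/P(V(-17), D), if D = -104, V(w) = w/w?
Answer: -74466/19969 ≈ -3.7291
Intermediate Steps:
V(w) = 1
P(r, G) = r - 192*G*r (P(r, G) = -192*G*r + r = r - 192*G*r)
-74466/P(V(-17), D) = -74466/(1 - 192*(-104)) = -74466/(1 + 19968) = -74466/(1*19969) = -74466/19969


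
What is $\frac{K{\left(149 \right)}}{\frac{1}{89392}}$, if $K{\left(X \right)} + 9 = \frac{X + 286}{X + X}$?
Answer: $- \frac{100431912}{149} \approx -6.7404 \cdot 10^{5}$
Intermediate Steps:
$K{\left(X \right)} = -9 + \frac{286 + X}{2 X}$ ($K{\left(X \right)} = -9 + \frac{X + 286}{X + X} = -9 + \frac{286 + X}{2 X}$)
$\frac{K{\left(149 \right)}}{\frac{1}{89392}} = \frac{- \frac{17}{2} + \frac{143}{149}}{\frac{1}{89392}} = \left(- \frac{17}{2} + 143 \cdot \frac{1}{149}\right) \frac{1}{\frac{1}{89392}} = \left(- \frac{17}{2} + \frac{143}{149}\right) 89392 = \left(- \frac{2247}{298}\right) 89392 = - \frac{100431912}{149}$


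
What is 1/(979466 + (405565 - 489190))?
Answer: 1/895841 ≈ 1.1163e-6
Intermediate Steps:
1/(979466 + (405565 - 489190)) = 1/(979466 - 83625) = 1/895841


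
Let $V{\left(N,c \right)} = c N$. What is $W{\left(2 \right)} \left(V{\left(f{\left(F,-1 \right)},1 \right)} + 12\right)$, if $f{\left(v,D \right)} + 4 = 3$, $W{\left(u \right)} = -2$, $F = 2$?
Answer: $-22$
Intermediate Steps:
$f{\left(v,D \right)} = -1$ ($f{\left(v,D \right)} = -4 + 3 = -1$)
$V{\left(N,c \right)} = N c$
$W{\left(2 \right)} \left(V{\left(f{\left(F,-1 \right)},1 \right)} + 12\right) = - 2 \left(\left(-1\right) 1 + 12\right) = - 2 \left(-1 + 12\right) = \left(-2\right) 11 = -22$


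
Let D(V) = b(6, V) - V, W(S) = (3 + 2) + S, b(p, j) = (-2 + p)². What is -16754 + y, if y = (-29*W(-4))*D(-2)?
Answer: -17276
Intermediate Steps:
W(S) = 5 + S
D(V) = 16 - V (D(V) = (-2 + 6)² - V = 4² - V = 16 - V)
y = -522 (y = (-29*(5 - 4))*(16 - 1*(-2)) = (-29*1)*(16 + 2) = -29*18 = -522)
-16754 + y = -16754 - 522 = -17276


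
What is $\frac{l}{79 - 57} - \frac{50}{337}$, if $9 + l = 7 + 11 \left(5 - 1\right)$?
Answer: $\frac{6527}{3707} \approx 1.7607$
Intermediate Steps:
$l = 42$ ($l = -9 + \left(7 + 11 \left(5 - 1\right)\right) = -9 + \left(7 + 11 \cdot 4\right) = -9 + \left(7 + 44\right) = -9 + 51 = 42$)
$\frac{l}{79 - 57} - \frac{50}{337} = \frac{42}{79 - 57} - \frac{50}{337} = \frac{42}{22} - \frac{50}{337} = 42 \cdot \frac{1}{22} - \frac{50}{337} = \frac{21}{11} - \frac{50}{337} = \frac{6527}{3707}$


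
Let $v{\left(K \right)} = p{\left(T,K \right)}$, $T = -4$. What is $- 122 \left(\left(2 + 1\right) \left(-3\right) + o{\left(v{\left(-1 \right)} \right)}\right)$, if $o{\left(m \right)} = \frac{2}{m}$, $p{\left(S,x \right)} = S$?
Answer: $1159$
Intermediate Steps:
$v{\left(K \right)} = -4$
$- 122 \left(\left(2 + 1\right) \left(-3\right) + o{\left(v{\left(-1 \right)} \right)}\right) = - 122 \left(\left(2 + 1\right) \left(-3\right) + \frac{2}{-4}\right) = - 122 \left(3 \left(-3\right) + 2 \left(- \frac{1}{4}\right)\right) = - 122 \left(-9 - \frac{1}{2}\right) = \left(-122\right) \left(- \frac{19}{2}\right) = 1159$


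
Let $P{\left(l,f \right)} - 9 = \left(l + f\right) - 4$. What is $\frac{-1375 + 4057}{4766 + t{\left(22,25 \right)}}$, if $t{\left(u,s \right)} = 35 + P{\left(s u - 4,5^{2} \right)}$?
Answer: $\frac{2682}{5377} \approx 0.49879$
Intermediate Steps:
$P{\left(l,f \right)} = 5 + f + l$ ($P{\left(l,f \right)} = 9 - \left(4 - f - l\right) = 9 + \left(-4 + f + l\right) = 5 + f + l$)
$t{\left(u,s \right)} = 61 + s u$ ($t{\left(u,s \right)} = 35 + \left(5 + 5^{2} + \left(s u - 4\right)\right) = 35 + \left(5 + 25 + \left(-4 + s u\right)\right) = 35 + \left(26 + s u\right) = 61 + s u$)
$\frac{-1375 + 4057}{4766 + t{\left(22,25 \right)}} = \frac{-1375 + 4057}{4766 + \left(61 + 25 \cdot 22\right)} = \frac{2682}{4766 + \left(61 + 550\right)} = \frac{2682}{4766 + 611} = \frac{2682}{5377}$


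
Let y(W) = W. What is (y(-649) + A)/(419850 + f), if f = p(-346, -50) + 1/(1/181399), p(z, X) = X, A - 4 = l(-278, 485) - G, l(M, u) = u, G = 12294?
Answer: -12454/601199 ≈ -0.020715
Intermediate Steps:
A = -11805 (A = 4 + (485 - 1*12294) = 4 + (485 - 12294) = 4 - 11809 = -11805)
f = 181349 (f = -50 + 1/(1/181399) = -50 + 181399 = 181349)
(y(-649) + A)/(419850 + f) = (-649 - 11805)/(419850 + 181349) = -12454/601199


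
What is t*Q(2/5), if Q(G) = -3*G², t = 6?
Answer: -72/25 ≈ -2.8800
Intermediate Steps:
t*Q(2/5) = 6*(-3*(2/5)²) = 6*(-3*(2*(⅕))²) = 6*(-3*(⅖)²) = 6*(-3*4/25) = 6*(-12/25) = -72/25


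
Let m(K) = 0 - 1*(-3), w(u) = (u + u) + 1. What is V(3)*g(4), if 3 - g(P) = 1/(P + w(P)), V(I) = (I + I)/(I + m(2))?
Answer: 38/13 ≈ 2.9231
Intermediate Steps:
w(u) = 1 + 2*u (w(u) = 2*u + 1 = 1 + 2*u)
m(K) = 3 (m(K) = 0 + 3 = 3)
V(I) = 2*I/(3 + I) (V(I) = (I + I)/(I + 3) = (2*I)/(3 + I) = 2*I/(3 + I))
g(P) = 3 - 1/(1 + 3*P) (g(P) = 3 - 1/(P + (1 + 2*P)) = 3 - 1/(1 + 3*P))
V(3)*g(4) = (2*3/(3 + 3))*((2 + 9*4)/(1 + 3*4)) = (2*3/6)*((2 + 36)/(1 + 12)) = (2*3*(⅙))*(38/13) = 1*((1/13)*38) = 1*(38/13) = 38/13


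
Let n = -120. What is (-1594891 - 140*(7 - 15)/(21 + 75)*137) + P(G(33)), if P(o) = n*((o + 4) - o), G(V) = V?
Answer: -4781318/3 ≈ -1.5938e+6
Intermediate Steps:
P(o) = -480 (P(o) = -120*((o + 4) - o) = -120*((4 + o) - o) = -120*4 = -480)
(-1594891 - 140*(7 - 15)/(21 + 75)*137) + P(G(33)) = (-1594891 - 140*(7 - 15)/(21 + 75)*137) - 480 = (-1594891 - (-1120)/96*137) - 480 = (-1594891 - 140*(-1/12)*137) - 480 = (-1594891 + (35/3)*137) - 480 = (-1594891 + 4795/3) - 480 = -4779878/3 - 480 = -4781318/3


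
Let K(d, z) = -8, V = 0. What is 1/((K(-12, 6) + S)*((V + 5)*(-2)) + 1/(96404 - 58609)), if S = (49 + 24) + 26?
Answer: -37795/34393449 ≈ -0.0010989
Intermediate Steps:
S = 99 (S = 73 + 26 = 99)
1/((K(-12, 6) + S)*((V + 5)*(-2)) + 1/(96404 - 58609)) = 1/((-8 + 99)*((0 + 5)*(-2)) + 1/(96404 - 58609)) = 1/(91*(5*(-2)) + 1/37795) = 1/(91*(-10) + 1/37795) = 1/(-910 + 1/37795) = 1/(-34393449/37795) = -37795/34393449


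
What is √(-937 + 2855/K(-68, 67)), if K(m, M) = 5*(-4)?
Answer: I*√4319/2 ≈ 32.86*I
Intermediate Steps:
K(m, M) = -20
√(-937 + 2855/K(-68, 67)) = √(-937 + 2855/(-20)) = √(-937 + 2855*(-1/20)) = √(-937 - 571/4) = √(-4319/4) = I*√4319/2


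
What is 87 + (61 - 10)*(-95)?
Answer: -4758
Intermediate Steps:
87 + (61 - 10)*(-95) = 87 + 51*(-95) = 87 - 4845 = -4758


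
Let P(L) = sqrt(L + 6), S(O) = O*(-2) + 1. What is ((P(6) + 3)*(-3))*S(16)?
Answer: 279 + 186*sqrt(3) ≈ 601.16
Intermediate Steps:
S(O) = 1 - 2*O (S(O) = -2*O + 1 = 1 - 2*O)
P(L) = sqrt(6 + L)
((P(6) + 3)*(-3))*S(16) = ((sqrt(6 + 6) + 3)*(-3))*(1 - 2*16) = ((sqrt(12) + 3)*(-3))*(1 - 32) = ((2*sqrt(3) + 3)*(-3))*(-31) = ((3 + 2*sqrt(3))*(-3))*(-31) = (-9 - 6*sqrt(3))*(-31) = 279 + 186*sqrt(3)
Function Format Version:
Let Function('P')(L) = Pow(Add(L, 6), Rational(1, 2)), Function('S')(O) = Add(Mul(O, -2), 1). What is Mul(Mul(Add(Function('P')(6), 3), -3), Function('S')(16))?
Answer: Add(279, Mul(186, Pow(3, Rational(1, 2)))) ≈ 601.16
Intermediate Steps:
Function('S')(O) = Add(1, Mul(-2, O)) (Function('S')(O) = Add(Mul(-2, O), 1) = Add(1, Mul(-2, O)))
Function('P')(L) = Pow(Add(6, L), Rational(1, 2))
Mul(Mul(Add(Function('P')(6), 3), -3), Function('S')(16)) = Mul(Mul(Add(Pow(Add(6, 6), Rational(1, 2)), 3), -3), Add(1, Mul(-2, 16))) = Mul(Mul(Add(Pow(12, Rational(1, 2)), 3), -3), Add(1, -32)) = Mul(Mul(Add(Mul(2, Pow(3, Rational(1, 2))), 3), -3), -31) = Mul(Mul(Add(3, Mul(2, Pow(3, Rational(1, 2)))), -3), -31) = Mul(Add(-9, Mul(-6, Pow(3, Rational(1, 2)))), -31) = Add(279, Mul(186, Pow(3, Rational(1, 2))))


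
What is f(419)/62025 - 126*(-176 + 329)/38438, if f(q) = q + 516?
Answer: -115977842/238411695 ≈ -0.48646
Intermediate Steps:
f(q) = 516 + q
f(419)/62025 - 126*(-176 + 329)/38438 = (516 + 419)/62025 - 126*(-176 + 329)/38438 = 935*(1/62025) - 126*153*(1/38438) = 187/12405 - 19278*1/38438 = 187/12405 - 9639/19219 = -115977842/238411695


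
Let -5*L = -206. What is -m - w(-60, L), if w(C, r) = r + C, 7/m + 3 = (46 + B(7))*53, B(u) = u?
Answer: 263729/14030 ≈ 18.798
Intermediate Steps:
L = 206/5 (L = -⅕*(-206) = 206/5 ≈ 41.200)
m = 7/2806 (m = 7/(-3 + (46 + 7)*53) = 7/(-3 + 53*53) = 7/(-3 + 2809) = 7/2806 ≈ 0.0024947)
w(C, r) = C + r
-m - w(-60, L) = -1*7/2806 - (-60 + 206/5) = -7/2806 - 1*(-94/5) = -7/2806 + 94/5 = 263729/14030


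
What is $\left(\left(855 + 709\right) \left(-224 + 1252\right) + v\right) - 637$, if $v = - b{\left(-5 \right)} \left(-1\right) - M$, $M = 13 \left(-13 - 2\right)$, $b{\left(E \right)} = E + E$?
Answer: $1607340$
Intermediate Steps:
$b{\left(E \right)} = 2 E$
$M = -195$ ($M = 13 \left(-15\right) = -195$)
$v = 185$ ($v = - 2 \left(-5\right) \left(-1\right) - -195 = \left(-1\right) \left(-10\right) \left(-1\right) + 195 = 10 \left(-1\right) + 195 = -10 + 195 = 185$)
$\left(\left(855 + 709\right) \left(-224 + 1252\right) + v\right) - 637 = \left(\left(855 + 709\right) \left(-224 + 1252\right) + 185\right) - 637 = \left(1564 \cdot 1028 + 185\right) - 637 = \left(1607792 + 185\right) - 637 = 1607977 - 637 = 1607340$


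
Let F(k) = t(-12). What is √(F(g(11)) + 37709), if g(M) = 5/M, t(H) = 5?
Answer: √37714 ≈ 194.20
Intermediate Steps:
F(k) = 5
√(F(g(11)) + 37709) = √(5 + 37709) = √37714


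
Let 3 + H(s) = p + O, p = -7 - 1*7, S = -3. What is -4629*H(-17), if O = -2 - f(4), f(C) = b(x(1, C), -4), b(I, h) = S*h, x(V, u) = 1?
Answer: 143499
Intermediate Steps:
b(I, h) = -3*h
p = -14 (p = -7 - 7 = -14)
f(C) = 12 (f(C) = -3*(-4) = 12)
O = -14 (O = -2 - 1*12 = -2 - 12 = -14)
H(s) = -31 (H(s) = -3 + (-14 - 14) = -3 - 28 = -31)
-4629*H(-17) = -4629*(-31) = 143499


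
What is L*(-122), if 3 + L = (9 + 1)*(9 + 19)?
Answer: -33794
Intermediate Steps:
L = 277 (L = -3 + (9 + 1)*(9 + 19) = -3 + 10*28 = -3 + 280 = 277)
L*(-122) = 277*(-122) = -33794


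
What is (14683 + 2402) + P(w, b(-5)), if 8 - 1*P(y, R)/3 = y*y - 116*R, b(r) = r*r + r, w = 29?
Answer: 21546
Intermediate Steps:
b(r) = r + r**2 (b(r) = r**2 + r = r + r**2)
P(y, R) = 24 - 3*y**2 + 348*R (P(y, R) = 24 - 3*(y*y - 116*R) = 24 - 3*(y**2 - 116*R) = 24 + (-3*y**2 + 348*R) = 24 - 3*y**2 + 348*R)
(14683 + 2402) + P(w, b(-5)) = (14683 + 2402) + (24 - 3*29**2 + 348*(-5*(1 - 5))) = 17085 + (24 - 3*841 + 348*(-5*(-4))) = 17085 + (24 - 2523 + 348*20) = 17085 + (24 - 2523 + 6960) = 17085 + 4461 = 21546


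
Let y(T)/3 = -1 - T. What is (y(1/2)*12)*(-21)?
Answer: 1134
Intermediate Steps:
y(T) = -3 - 3*T (y(T) = 3*(-1 - T) = -3 - 3*T)
(y(1/2)*12)*(-21) = ((-3 - 3/2)*12)*(-21) = -9/2*12*(-21) = -54*(-21) = 1134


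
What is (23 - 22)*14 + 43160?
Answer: 43174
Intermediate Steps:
(23 - 22)*14 + 43160 = 1*14 + 43160 = 14 + 43160 = 43174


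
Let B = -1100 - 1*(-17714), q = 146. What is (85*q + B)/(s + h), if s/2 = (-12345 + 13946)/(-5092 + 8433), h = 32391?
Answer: 96969184/108221533 ≈ 0.89602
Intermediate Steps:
B = 16614 (B = -1100 + 17714 = 16614)
s = 3202/3341 (s = 2*((-12345 + 13946)/(-5092 + 8433)) = 2*(1601/3341) = 3202/3341 ≈ 0.95840)
(85*q + B)/(s + h) = (85*146 + 16614)/(3202/3341 + 32391) = (12410 + 16614)/(108221533/3341) = 29024*(3341/108221533) = 96969184/108221533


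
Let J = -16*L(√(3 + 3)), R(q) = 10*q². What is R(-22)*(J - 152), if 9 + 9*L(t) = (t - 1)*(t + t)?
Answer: -2284480/3 + 154880*√6/9 ≈ -7.1934e+5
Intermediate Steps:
L(t) = -1 + 2*t*(-1 + t)/9 (L(t) = -1 + ((t - 1)*(t + t))/9 = -1 + ((-1 + t)*(2*t))/9 = -1 + (2*t*(-1 + t))/9 = -1 + 2*t*(-1 + t)/9)
J = -16/3 + 32*√6/9 (J = -16*(-1 - 2*√(3 + 3)/9 + 2*(√(3 + 3))²/9) = -16*(-1 - 2*√6/9 + 2*(√6)²/9) = -16*(-1 - 2*√6/9 + (2/9)*6) = -16*(-1 - 2*√6/9 + 4/3) = -16*(⅓ - 2*√6/9) = -16/3 + 32*√6/9 ≈ 3.3760)
R(-22)*(J - 152) = (10*(-22)²)*((-16/3 + 32*√6/9) - 152) = (10*484)*(-472/3 + 32*√6/9) = 4840*(-472/3 + 32*√6/9) = -2284480/3 + 154880*√6/9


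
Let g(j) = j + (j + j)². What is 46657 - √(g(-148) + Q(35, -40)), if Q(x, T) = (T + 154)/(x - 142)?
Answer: 46657 - √1001408934/107 ≈ 46361.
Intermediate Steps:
g(j) = j + 4*j² (g(j) = j + (2*j)² = j + 4*j²)
Q(x, T) = (154 + T)/(-142 + x)
46657 - √(g(-148) + Q(35, -40)) = 46657 - √(-148*(1 + 4*(-148)) + (154 - 40)/(-142 + 35)) = 46657 - √(-148*(1 - 592) + 114/(-107)) = 46657 - √(-148*(-591) - 1/107*114) = 46657 - √(87468 - 114/107) = 46657 - √(9358962/107) = 46657 - √1001408934/107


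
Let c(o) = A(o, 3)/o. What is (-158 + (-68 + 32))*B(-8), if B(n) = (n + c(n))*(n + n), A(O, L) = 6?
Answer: -27160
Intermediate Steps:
c(o) = 6/o
B(n) = 2*n*(n + 6/n) (B(n) = (n + 6/n)*(n + n) = (n + 6/n)*(2*n) = 2*n*(n + 6/n))
(-158 + (-68 + 32))*B(-8) = (-158 + (-68 + 32))*(12 + 2*(-8)²) = (-158 - 36)*(12 + 2*64) = -194*(12 + 128) = -194*140 = -27160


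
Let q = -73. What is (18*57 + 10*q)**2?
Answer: 87616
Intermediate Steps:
(18*57 + 10*q)**2 = (18*57 + 10*(-73))**2 = (1026 - 730)**2 = 296**2 = 87616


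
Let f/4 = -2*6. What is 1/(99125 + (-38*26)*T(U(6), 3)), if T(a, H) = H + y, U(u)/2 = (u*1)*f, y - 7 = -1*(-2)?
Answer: 1/87269 ≈ 1.1459e-5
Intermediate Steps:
f = -48 (f = 4*(-2*6) = 4*(-12) = -48)
y = 9 (y = 7 - 1*(-2) = 7 + 2 = 9)
U(u) = -96*u (U(u) = 2*((u*1)*(-48)) = 2*(u*(-48)) = 2*(-48*u) = -96*u)
T(a, H) = 9 + H (T(a, H) = H + 9 = 9 + H)
1/(99125 + (-38*26)*T(U(6), 3)) = 1/(99125 + (-38*26)*(9 + 3)) = 1/(99125 - 988*12) = 1/(99125 - 11856) = 1/87269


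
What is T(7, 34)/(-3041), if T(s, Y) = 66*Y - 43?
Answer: -2201/3041 ≈ -0.72377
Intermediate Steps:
T(s, Y) = -43 + 66*Y
T(7, 34)/(-3041) = (-43 + 66*34)/(-3041) = (-43 + 2244)*(-1/3041) = 2201*(-1/3041) = -2201/3041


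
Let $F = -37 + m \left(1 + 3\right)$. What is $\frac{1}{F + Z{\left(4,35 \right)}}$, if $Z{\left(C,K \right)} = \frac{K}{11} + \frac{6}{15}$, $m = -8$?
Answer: $- \frac{55}{3598} \approx -0.015286$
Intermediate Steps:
$Z{\left(C,K \right)} = \frac{2}{5} + \frac{K}{11}$ ($Z{\left(C,K \right)} = K \frac{1}{11} + 6 \cdot \frac{1}{15} = \frac{K}{11} + \frac{2}{5} = \frac{2}{5} + \frac{K}{11}$)
$F = -69$ ($F = -37 - 8 \left(1 + 3\right) = -37 - 32 = -69$)
$\frac{1}{F + Z{\left(4,35 \right)}} = \frac{1}{-69 + \left(\frac{2}{5} + \frac{1}{11} \cdot 35\right)} = \frac{1}{-69 + \left(\frac{2}{5} + \frac{35}{11}\right)} = \frac{1}{-69 + \frac{197}{55}} = \frac{1}{- \frac{3598}{55}} = - \frac{55}{3598}$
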